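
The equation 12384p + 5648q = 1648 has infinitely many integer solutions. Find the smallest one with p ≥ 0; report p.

69

gcd(12384, 5648) = 16.
16 divides 1648, so solutions exist.
By Bézout, 12384*(-109) + 5648*(239) = 16.
Scale by 1648/16 = 103: (p₀, q₀) = (-11227, 24617).
General solution: p = -11227 + 353t, q = 24617 - 774t for integer t.
p ≥ 0: smallest is -11227 mod 353 = 69 (at t = 32), with q = -151.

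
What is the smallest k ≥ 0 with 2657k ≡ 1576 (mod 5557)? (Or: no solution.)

513

gcd(5557, 2657):
  5557 = 2×2657 + 243
  2657 = 10×243 + 227
  243 = 1×227 + 16
  227 = 14×16 + 3
  16 = 5×3 + 1
  3 = 3×1
so gcd(5557, 2657) = 1.
1 divides 1576, so solutions exist.
Back-substitute for Bézout coefficients:
  1 = 16 - 5×3
  ... = 2657×(-1738) + 5557×(831)
So 2657×(-1738) ≡ 1 (mod 5557); multiply by 1576: k ≡ -2739088 (mod 5557).
Smallest nonnegative: k = -2739088 mod 5557 = 513.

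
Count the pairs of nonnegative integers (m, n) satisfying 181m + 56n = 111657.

gcd(181, 56) = 1.
By Bézout, 181*(13) + 56*(-42) = 1.
One solution: (21, 1926).
General: m = 21 + 56t, n = 1926 - 181t.
m ≥ 0 ⇒ t ≥ 0; n ≥ 0 ⇒ t ≤ 10. So t ∈ [0, 10]: 11 solutions.

11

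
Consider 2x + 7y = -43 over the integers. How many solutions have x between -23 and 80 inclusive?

15

gcd(7, 2):
  7 = 3*2 + 1
  2 = 2*1
so gcd(7, 2) = 1.
Back-substitute for Bézout coefficients:
  1 = 7 - 3*2
  ... = 2*(-3) + 7*(1)
Scale by -43: particular solution (129, -43); reduce x mod 7: (3, -7).
General solution: x = 3 + 7t, y = -7 - 2t for integer t.
-23 ≤ 3 + 7t ≤ 80 gives t ∈ [-3, 11], which is 15 values.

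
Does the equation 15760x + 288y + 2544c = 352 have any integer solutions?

gcd(15760, 288) = 16.
gcd(16, 2544) = 16.
16 divides 352, so integer solutions exist.

yes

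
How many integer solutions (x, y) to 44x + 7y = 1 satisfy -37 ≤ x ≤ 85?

gcd(44, 7):
  44 = 6×7 + 2
  7 = 3×2 + 1
  2 = 2×1
so gcd(44, 7) = 1.
Back-substitute for Bézout coefficients:
  1 = 7 - 3×2
  ... = 44×(-3) + 7×(19)
Scale by 1: particular solution (-3, 19); reduce x mod 7: (4, -25).
General solution: x = 4 + 7t, y = -25 - 44t for integer t.
-37 ≤ 4 + 7t ≤ 85 gives t ∈ [-5, 11], which is 17 values.

17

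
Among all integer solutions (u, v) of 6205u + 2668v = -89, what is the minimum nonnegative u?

2235

gcd(6205, 2668):
  6205 = 2·2668 + 869
  2668 = 3·869 + 61
  869 = 14·61 + 15
  61 = 4·15 + 1
  15 = 15·1
so gcd(6205, 2668) = 1.
1 divides -89, so solutions exist.
Back-substitute for Bézout coefficients:
  1 = 61 - 4·15
  ... = 6205·(-175) + 2668·(407)
Scale by -89/1 = -89: (u₀, v₀) = (15575, -36223).
General solution: u = 15575 + 2668t, v = -36223 - 6205t for integer t.
u ≥ 0: smallest is 15575 mod 2668 = 2235 (at t = -5), with v = -5198.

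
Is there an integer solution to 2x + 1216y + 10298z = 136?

gcd(1216, 2) = 2  (1216 = 608×2).
gcd(2, 10298) = 2.
2 divides 136, so integer solutions exist.

yes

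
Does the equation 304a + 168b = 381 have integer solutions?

no

gcd(304, 168):
  304 = 1*168 + 136
  168 = 1*136 + 32
  136 = 4*32 + 8
  32 = 4*8
so gcd(304, 168) = 8.
8 does not divide 381 (remainder 5), so no integer solutions.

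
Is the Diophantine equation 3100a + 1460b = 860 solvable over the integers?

gcd(3100, 1460):
  3100 = 2·1460 + 180
  1460 = 8·180 + 20
  180 = 9·20
so gcd(3100, 1460) = 20.
20 divides 860, so integer solutions exist.

yes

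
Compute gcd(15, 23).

gcd(23, 15):
  23 = 1×15 + 8
  15 = 1×8 + 7
  8 = 1×7 + 1
  7 = 7×1
so gcd(23, 15) = 1.

1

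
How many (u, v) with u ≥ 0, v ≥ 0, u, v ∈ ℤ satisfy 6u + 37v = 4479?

20

gcd(37, 6) = 1  (37 = 6*6 + 1, 6 = 6*1).
Back-substituting, 6*(-6) + 37*(1) = 1.
Scale by 4479: one solution is (-26874, 4479). Reduce u mod 37: (25, 117).
General: u = 25 + 37t, v = 117 - 6t.
u ≥ 0 ⇒ t ≥ 0; v ≥ 0 ⇒ t ≤ 19. So t ∈ [0, 19]: 20 solutions.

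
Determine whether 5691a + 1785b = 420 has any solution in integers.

yes

gcd(5691, 1785):
  5691 = 3*1785 + 336
  1785 = 5*336 + 105
  336 = 3*105 + 21
  105 = 5*21
so gcd(5691, 1785) = 21.
21 divides 420, so integer solutions exist.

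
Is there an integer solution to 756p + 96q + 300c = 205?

gcd(756, 96) = 12  (756 = 7×96 + 84, 96 = 1×84 + 12, 84 = 7×12).
gcd(12, 300) = 12.
12 does not divide 205 (remainder 1), so no integer solutions.

no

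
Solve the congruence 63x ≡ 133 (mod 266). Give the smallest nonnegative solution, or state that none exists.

19

gcd(266, 63) = 7.
7 divides 133, so solutions exist.
By Bézout, 63·(17) + 266·(-4) = 7.
So 63·(17) ≡ 7 (mod 266); multiply by 19: x ≡ 323 (mod 38).
Smallest nonnegative: x = 323 mod 38 = 19.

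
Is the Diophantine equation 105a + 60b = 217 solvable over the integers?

gcd(105, 60) = 15.
15 does not divide 217 (remainder 7), so no integer solutions.

no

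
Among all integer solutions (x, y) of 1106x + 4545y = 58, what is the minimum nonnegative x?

1463

gcd(4545, 1106):
  4545 = 4·1106 + 121
  1106 = 9·121 + 17
  121 = 7·17 + 2
  17 = 8·2 + 1
  2 = 2·1
so gcd(4545, 1106) = 1.
1 divides 58, so solutions exist.
Back-substitute for Bézout coefficients:
  1 = 17 - 8·2
  ... = 1106·(2141) + 4545·(-521)
Scale by 58/1 = 58: (x₀, y₀) = (124178, -30218).
General solution: x = 124178 + 4545t, y = -30218 - 1106t for integer t.
x ≥ 0: smallest is 124178 mod 4545 = 1463 (at t = -27), with y = -356.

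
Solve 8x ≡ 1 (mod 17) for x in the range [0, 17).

gcd(17, 8) = 1  (17 = 2·8 + 1, 8 = 8·1).
Back-substituting, 8·(-2) + 17·(1) = 1.
So 8·-2 ≡ 1 (mod 17), and -2 mod 17 = 15.

15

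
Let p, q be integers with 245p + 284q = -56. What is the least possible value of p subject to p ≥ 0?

16

gcd(284, 245):
  284 = 1·245 + 39
  245 = 6·39 + 11
  39 = 3·11 + 6
  11 = 1·6 + 5
  6 = 1·5 + 1
  5 = 5·1
so gcd(284, 245) = 1.
1 divides -56, so solutions exist.
Back-substitute for Bézout coefficients:
  1 = 6 - 1·5
  ... = 245·(-51) + 284·(44)
Scale by -56/1 = -56: (p₀, q₀) = (2856, -2464).
General solution: p = 2856 + 284t, q = -2464 - 245t for integer t.
p ≥ 0: smallest is 2856 mod 284 = 16 (at t = -10), with q = -14.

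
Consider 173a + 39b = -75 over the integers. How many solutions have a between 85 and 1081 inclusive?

25

gcd(173, 39):
  173 = 4×39 + 17
  39 = 2×17 + 5
  17 = 3×5 + 2
  5 = 2×2 + 1
  2 = 2×1
so gcd(173, 39) = 1.
Back-substitute for Bézout coefficients:
  1 = 5 - 2×2
  ... = 173×(-16) + 39×(71)
Scale by -75: particular solution (1200, -5325); reduce a mod 39: (30, -135).
General solution: a = 30 + 39t, b = -135 - 173t for integer t.
85 ≤ 30 + 39t ≤ 1081 gives t ∈ [2, 26], which is 25 values.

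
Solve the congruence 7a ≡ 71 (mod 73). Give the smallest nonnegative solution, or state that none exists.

gcd(73, 7):
  73 = 10*7 + 3
  7 = 2*3 + 1
  3 = 3*1
so gcd(73, 7) = 1.
1 divides 71, so solutions exist.
Back-substitute for Bézout coefficients:
  1 = 7 - 2*3
  ... = 7*(21) + 73*(-2)
So 7*(21) ≡ 1 (mod 73); multiply by 71: a ≡ 1491 (mod 73).
Smallest nonnegative: a = 1491 mod 73 = 31.

31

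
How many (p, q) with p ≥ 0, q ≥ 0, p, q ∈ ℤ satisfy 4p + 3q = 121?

gcd(4, 3) = 1.
By Bézout, 4*(1) + 3*(-1) = 1.
One solution: (1, 39).
General: p = 1 + 3t, q = 39 - 4t.
p ≥ 0 ⇒ t ≥ 0; q ≥ 0 ⇒ t ≤ 9. So t ∈ [0, 9]: 10 solutions.

10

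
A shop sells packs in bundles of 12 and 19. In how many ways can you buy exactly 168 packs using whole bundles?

Need nonnegative integers with 12j + 19k = 168.
gcd(12, 19) = 1, and 12·(8) + 19·(-5) = 1.
So (j₀, k₀) = (1344, -840); general j = 1344 + 19t, k = -840 - 12t.
j ≥ 0 ⇒ t ≥ -70; k ≥ 0 ⇒ t ≤ -70. That's 1 value of t.

1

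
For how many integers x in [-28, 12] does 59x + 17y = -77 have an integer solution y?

gcd(59, 17):
  59 = 3·17 + 8
  17 = 2·8 + 1
  8 = 8·1
so gcd(59, 17) = 1.
Back-substitute for Bézout coefficients:
  1 = 17 - 2·8
  ... = 59·(-2) + 17·(7)
Scale by -77: particular solution (154, -539); reduce x mod 17: (1, -8).
General solution: x = 1 + 17t, y = -8 - 59t for integer t.
-28 ≤ 1 + 17t ≤ 12 gives t ∈ [-1, 0], which is 2 values.

2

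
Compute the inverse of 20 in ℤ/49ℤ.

gcd(49, 20) = 1  (49 = 2*20 + 9, 20 = 2*9 + 2, 9 = 4*2 + 1, 2 = 2*1).
Back-substituting, 20*(-22) + 49*(9) = 1.
So 20*-22 ≡ 1 (mod 49), and -22 mod 49 = 27.

27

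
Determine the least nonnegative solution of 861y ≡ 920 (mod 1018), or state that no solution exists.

gcd(1018, 861):
  1018 = 1·861 + 157
  861 = 5·157 + 76
  157 = 2·76 + 5
  76 = 15·5 + 1
  5 = 5·1
so gcd(1018, 861) = 1.
1 divides 920, so solutions exist.
Back-substitute for Bézout coefficients:
  1 = 76 - 15·5
  ... = 861·(201) + 1018·(-170)
So 861·(201) ≡ 1 (mod 1018); multiply by 920: y ≡ 184920 (mod 1018).
Smallest nonnegative: y = 184920 mod 1018 = 662.

662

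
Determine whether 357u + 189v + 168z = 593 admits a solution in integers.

gcd(357, 189) = 21  (357 = 1×189 + 168, 189 = 1×168 + 21, 168 = 8×21).
gcd(21, 168) = 21.
21 does not divide 593 (remainder 5), so no integer solutions.

no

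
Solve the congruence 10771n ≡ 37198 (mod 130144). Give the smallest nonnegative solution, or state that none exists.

66906

gcd(130144, 10771):
  130144 = 12×10771 + 892
  10771 = 12×892 + 67
  892 = 13×67 + 21
  67 = 3×21 + 4
  21 = 5×4 + 1
  4 = 4×1
so gcd(130144, 10771) = 1.
1 divides 37198, so solutions exist.
Back-substitute for Bézout coefficients:
  1 = 21 - 5×4
  ... = 10771×(-31077) + 130144×(2572)
So 10771×(-31077) ≡ 1 (mod 130144); multiply by 37198: n ≡ -1156002246 (mod 130144).
Smallest nonnegative: n = -1156002246 mod 130144 = 66906.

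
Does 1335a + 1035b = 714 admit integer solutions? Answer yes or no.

gcd(1335, 1035):
  1335 = 1×1035 + 300
  1035 = 3×300 + 135
  300 = 2×135 + 30
  135 = 4×30 + 15
  30 = 2×15
so gcd(1335, 1035) = 15.
15 does not divide 714 (remainder 9), so no integer solutions.

no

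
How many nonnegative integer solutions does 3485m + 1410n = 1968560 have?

2

gcd(3485, 1410):
  3485 = 2*1410 + 665
  1410 = 2*665 + 80
  665 = 8*80 + 25
  80 = 3*25 + 5
  25 = 5*5
so gcd(3485, 1410) = 5.
Back-substitute for Bézout coefficients:
  5 = 80 - 3*25
  ... = 3485*(-53) + 1410*(131)
Scale by 393712: one solution is (-20866736, 51576272). Reduce m mod 282: (136, 1060).
General: m = 136 + 282t, n = 1060 - 697t.
m ≥ 0 ⇒ t ≥ 0; n ≥ 0 ⇒ t ≤ 1. So t ∈ [0, 1]: 2 solutions.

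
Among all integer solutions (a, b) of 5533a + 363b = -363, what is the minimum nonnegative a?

0

gcd(5533, 363) = 11.
11 divides -363, so solutions exist.
By Bézout, 5533·(-4) + 363·(61) = 11.
Scale by -363/11 = -33: (a₀, b₀) = (132, -2013).
General solution: a = 132 + 33t, b = -2013 - 503t for integer t.
a ≥ 0: smallest is 132 mod 33 = 0 (at t = -4), with b = -1.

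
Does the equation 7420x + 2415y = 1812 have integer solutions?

no

gcd(7420, 2415) = 35  (7420 = 3*2415 + 175, 2415 = 13*175 + 140, 175 = 1*140 + 35, 140 = 4*35).
35 does not divide 1812 (remainder 27), so no integer solutions.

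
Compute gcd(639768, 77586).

gcd(639768, 77586):
  639768 = 8*77586 + 19080
  77586 = 4*19080 + 1266
  19080 = 15*1266 + 90
  1266 = 14*90 + 6
  90 = 15*6
so gcd(639768, 77586) = 6.

6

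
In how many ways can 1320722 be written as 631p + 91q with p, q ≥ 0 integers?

gcd(631, 91) = 1.
By Bézout, 631×(15) + 91×(-104) = 1.
One solution: (39, 14243).
General: p = 39 + 91t, q = 14243 - 631t.
p ≥ 0 ⇒ t ≥ 0; q ≥ 0 ⇒ t ≤ 22. So t ∈ [0, 22]: 23 solutions.

23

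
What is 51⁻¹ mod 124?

107

gcd(124, 51) = 1  (124 = 2×51 + 22, 51 = 2×22 + 7, 22 = 3×7 + 1, 7 = 7×1).
Back-substituting, 51×(-17) + 124×(7) = 1.
So 51×-17 ≡ 1 (mod 124), and -17 mod 124 = 107.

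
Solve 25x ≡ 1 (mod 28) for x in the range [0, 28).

gcd(28, 25) = 1  (28 = 1*25 + 3, 25 = 8*3 + 1, 3 = 3*1).
Back-substituting, 25*(9) + 28*(-8) = 1.
So 25*9 ≡ 1 (mod 28), and 9 mod 28 = 9.

9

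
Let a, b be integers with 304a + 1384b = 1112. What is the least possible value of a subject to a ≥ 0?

gcd(1384, 304) = 8.
8 divides 1112, so solutions exist.
By Bézout, 304·(41) + 1384·(-9) = 8.
Scale by 1112/8 = 139: (a₀, b₀) = (5699, -1251).
General solution: a = 5699 + 173t, b = -1251 - 38t for integer t.
a ≥ 0: smallest is 5699 mod 173 = 163 (at t = -32), with b = -35.

163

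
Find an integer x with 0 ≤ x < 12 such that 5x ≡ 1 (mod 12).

5

gcd(12, 5):
  12 = 2*5 + 2
  5 = 2*2 + 1
  2 = 2*1
so gcd(12, 5) = 1.
Back-substitute for Bézout coefficients:
  1 = 5 - 2*2
  ... = 5*(5) + 12*(-2)
So 5*5 ≡ 1 (mod 12), and 5 mod 12 = 5.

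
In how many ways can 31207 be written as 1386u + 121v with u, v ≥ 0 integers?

gcd(1386, 121) = 11  (1386 = 11·121 + 55, 121 = 2·55 + 11, 55 = 5·11).
Back-substituting, 1386·(-2) + 121·(23) = 11.
Scale by 2837: one solution is (-5674, 65251). Reduce u mod 11: (2, 235).
General: u = 2 + 11t, v = 235 - 126t.
u ≥ 0 ⇒ t ≥ 0; v ≥ 0 ⇒ t ≤ 1. So t ∈ [0, 1]: 2 solutions.

2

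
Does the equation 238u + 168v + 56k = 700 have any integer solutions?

yes

gcd(238, 168) = 14.
gcd(14, 56) = 14.
14 divides 700, so integer solutions exist.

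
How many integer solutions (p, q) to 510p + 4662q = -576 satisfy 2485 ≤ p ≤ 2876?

0

gcd(4662, 510) = 6  (4662 = 9*510 + 72, 510 = 7*72 + 6, 72 = 12*6).
Back-substituting, 510*(64) + 4662*(-7) = 6.
Scale by -96: particular solution (-6144, 672); reduce p mod 777: (72, -8).
General solution: p = 72 + 777t, q = -8 - 85t for integer t.
2485 ≤ 72 + 777t ≤ 2876 gives t ∈ [4, 3], which is 0 values.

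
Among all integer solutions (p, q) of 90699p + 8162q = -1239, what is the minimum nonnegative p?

595

gcd(90699, 8162) = 7  (90699 = 11*8162 + 917, 8162 = 8*917 + 826, 917 = 1*826 + 91, 826 = 9*91 + 7, 91 = 13*7).
7 divides -1239, so solutions exist.
Back-substituting, 90699*(-89) + 8162*(989) = 7.
Scale by -1239/7 = -177: (p₀, q₀) = (15753, -175053).
General solution: p = 15753 + 1166t, q = -175053 - 12957t for integer t.
p ≥ 0: smallest is 15753 mod 1166 = 595 (at t = -13), with q = -6612.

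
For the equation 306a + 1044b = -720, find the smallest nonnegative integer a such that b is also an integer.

42

gcd(1044, 306):
  1044 = 3×306 + 126
  306 = 2×126 + 54
  126 = 2×54 + 18
  54 = 3×18
so gcd(1044, 306) = 18.
18 divides -720, so solutions exist.
Back-substitute for Bézout coefficients:
  18 = 126 - 2×54
  ... = 306×(-17) + 1044×(5)
Scale by -720/18 = -40: (a₀, b₀) = (680, -200).
General solution: a = 680 + 58t, b = -200 - 17t for integer t.
a ≥ 0: smallest is 680 mod 58 = 42 (at t = -11), with b = -13.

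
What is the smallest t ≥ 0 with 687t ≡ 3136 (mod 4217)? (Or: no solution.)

379

gcd(4217, 687) = 1.
1 divides 3136, so solutions exist.
By Bézout, 687×(577) + 4217×(-94) = 1.
So 687×(577) ≡ 1 (mod 4217); multiply by 3136: t ≡ 1809472 (mod 4217).
Smallest nonnegative: t = 1809472 mod 4217 = 379.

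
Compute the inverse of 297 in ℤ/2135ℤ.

gcd(2135, 297) = 1.
By Bézout, 297·(-877) + 2135·(122) = 1.
So 297·-877 ≡ 1 (mod 2135), and -877 mod 2135 = 1258.

1258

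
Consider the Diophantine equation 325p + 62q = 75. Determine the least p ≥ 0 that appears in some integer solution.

gcd(325, 62):
  325 = 5×62 + 15
  62 = 4×15 + 2
  15 = 7×2 + 1
  2 = 2×1
so gcd(325, 62) = 1.
1 divides 75, so solutions exist.
Back-substitute for Bézout coefficients:
  1 = 15 - 7×2
  ... = 325×(29) + 62×(-152)
Scale by 75/1 = 75: (p₀, q₀) = (2175, -11400).
General solution: p = 2175 + 62t, q = -11400 - 325t for integer t.
p ≥ 0: smallest is 2175 mod 62 = 5 (at t = -35), with q = -25.

5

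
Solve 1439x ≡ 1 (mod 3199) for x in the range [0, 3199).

289

gcd(3199, 1439):
  3199 = 2·1439 + 321
  1439 = 4·321 + 155
  321 = 2·155 + 11
  155 = 14·11 + 1
  11 = 11·1
so gcd(3199, 1439) = 1.
Back-substitute for Bézout coefficients:
  1 = 155 - 14·11
  ... = 1439·(289) + 3199·(-130)
So 1439·289 ≡ 1 (mod 3199), and 289 mod 3199 = 289.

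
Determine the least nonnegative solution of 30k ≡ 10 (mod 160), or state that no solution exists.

11

gcd(160, 30):
  160 = 5*30 + 10
  30 = 3*10
so gcd(160, 30) = 10.
10 divides 10, so solutions exist.
Back-substitute for Bézout coefficients:
  10 = 160 - 5*30
  ... = 30*(-5) + 160*(1)
So 30*(-5) ≡ 10 (mod 160); multiply by 1: k ≡ -5 (mod 16).
Smallest nonnegative: k = -5 mod 16 = 11.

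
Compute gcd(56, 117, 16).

1

gcd(117, 56):
  117 = 2·56 + 5
  56 = 11·5 + 1
  5 = 5·1
so gcd(117, 56) = 1.
gcd(1, 16) = 1.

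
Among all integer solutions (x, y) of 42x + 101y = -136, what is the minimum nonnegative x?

16

gcd(101, 42):
  101 = 2×42 + 17
  42 = 2×17 + 8
  17 = 2×8 + 1
  8 = 8×1
so gcd(101, 42) = 1.
1 divides -136, so solutions exist.
Back-substitute for Bézout coefficients:
  1 = 17 - 2×8
  ... = 42×(-12) + 101×(5)
Scale by -136/1 = -136: (x₀, y₀) = (1632, -680).
General solution: x = 1632 + 101t, y = -680 - 42t for integer t.
x ≥ 0: smallest is 1632 mod 101 = 16 (at t = -16), with y = -8.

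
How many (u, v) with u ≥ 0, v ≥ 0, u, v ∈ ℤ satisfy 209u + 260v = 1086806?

20

gcd(260, 209) = 1  (260 = 1*209 + 51, 209 = 4*51 + 5, 51 = 10*5 + 1, 5 = 5*1).
Back-substituting, 209*(-51) + 260*(41) = 1.
Scale by 1086806: one solution is (-55427106, 44559046). Reduce u mod 260: (214, 4008).
General: u = 214 + 260t, v = 4008 - 209t.
u ≥ 0 ⇒ t ≥ 0; v ≥ 0 ⇒ t ≤ 19. So t ∈ [0, 19]: 20 solutions.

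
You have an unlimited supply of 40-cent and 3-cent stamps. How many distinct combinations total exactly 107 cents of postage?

1

Need nonnegative integers with 40j + 3k = 107.
gcd(40, 3) = 1, and 40·(1) + 3·(-13) = 1.
So (j₀, k₀) = (107, -1391); general j = 107 + 3t, k = -1391 - 40t.
j ≥ 0 ⇒ t ≥ -35; k ≥ 0 ⇒ t ≤ -35. That's 1 value of t.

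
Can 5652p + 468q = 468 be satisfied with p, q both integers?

yes

gcd(5652, 468) = 36  (5652 = 12×468 + 36, 468 = 13×36).
36 divides 468, so integer solutions exist.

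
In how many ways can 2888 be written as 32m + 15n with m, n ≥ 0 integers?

gcd(32, 15):
  32 = 2·15 + 2
  15 = 7·2 + 1
  2 = 2·1
so gcd(32, 15) = 1.
Back-substitute for Bézout coefficients:
  1 = 15 - 7·2
  ... = 32·(-7) + 15·(15)
Scale by 2888: one solution is (-20216, 43320). Reduce m mod 15: (4, 184).
General: m = 4 + 15t, n = 184 - 32t.
m ≥ 0 ⇒ t ≥ 0; n ≥ 0 ⇒ t ≤ 5. So t ∈ [0, 5]: 6 solutions.

6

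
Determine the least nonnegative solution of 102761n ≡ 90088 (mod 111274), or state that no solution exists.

64286

gcd(111274, 102761):
  111274 = 1·102761 + 8513
  102761 = 12·8513 + 605
  8513 = 14·605 + 43
  605 = 14·43 + 3
  43 = 14·3 + 1
  3 = 3·1
so gcd(111274, 102761) = 1.
1 divides 90088, so solutions exist.
Back-substitute for Bézout coefficients:
  1 = 43 - 14·3
  ... = 102761·(-36233) + 111274·(33461)
So 102761·(-36233) ≡ 1 (mod 111274); multiply by 90088: n ≡ -3264158504 (mod 111274).
Smallest nonnegative: n = -3264158504 mod 111274 = 64286.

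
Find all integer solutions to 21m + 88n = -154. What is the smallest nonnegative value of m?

gcd(88, 21) = 1  (88 = 4·21 + 4, 21 = 5·4 + 1, 4 = 4·1).
1 divides -154, so solutions exist.
Back-substituting, 21·(21) + 88·(-5) = 1.
Scale by -154/1 = -154: (m₀, n₀) = (-3234, 770).
General solution: m = -3234 + 88t, n = 770 - 21t for integer t.
m ≥ 0: smallest is -3234 mod 88 = 22 (at t = 37), with n = -7.

22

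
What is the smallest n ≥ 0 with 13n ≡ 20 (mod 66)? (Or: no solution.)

gcd(66, 13) = 1  (66 = 5*13 + 1, 13 = 13*1).
1 divides 20, so solutions exist.
Back-substituting, 13*(-5) + 66*(1) = 1.
So 13*(-5) ≡ 1 (mod 66); multiply by 20: n ≡ -100 (mod 66).
Smallest nonnegative: n = -100 mod 66 = 32.

32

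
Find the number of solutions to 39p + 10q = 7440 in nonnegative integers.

20

gcd(39, 10) = 1  (39 = 3×10 + 9, 10 = 1×9 + 1, 9 = 9×1).
Back-substituting, 39×(-1) + 10×(4) = 1.
Scale by 7440: one solution is (-7440, 29760). Reduce p mod 10: (0, 744).
General: p = 0 + 10t, q = 744 - 39t.
p ≥ 0 ⇒ t ≥ 0; q ≥ 0 ⇒ t ≤ 19. So t ∈ [0, 19]: 20 solutions.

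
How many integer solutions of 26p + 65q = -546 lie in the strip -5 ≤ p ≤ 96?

gcd(65, 26):
  65 = 2*26 + 13
  26 = 2*13
so gcd(65, 26) = 13.
Back-substitute for Bézout coefficients:
  13 = 65 - 2*26
  ... = 26*(-2) + 65*(1)
Scale by -42: particular solution (84, -42); reduce p mod 5: (4, -10).
General solution: p = 4 + 5t, q = -10 - 2t for integer t.
-5 ≤ 4 + 5t ≤ 96 gives t ∈ [-1, 18], which is 20 values.

20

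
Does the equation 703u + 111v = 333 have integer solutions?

gcd(703, 111) = 37  (703 = 6×111 + 37, 111 = 3×37).
37 divides 333, so integer solutions exist.

yes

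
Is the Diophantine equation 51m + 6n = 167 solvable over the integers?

gcd(51, 6) = 3  (51 = 8×6 + 3, 6 = 2×3).
3 does not divide 167 (remainder 2), so no integer solutions.

no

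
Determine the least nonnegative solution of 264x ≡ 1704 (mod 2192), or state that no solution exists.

gcd(2192, 264) = 8  (2192 = 8·264 + 80, 264 = 3·80 + 24, 80 = 3·24 + 8, 24 = 3·8).
8 divides 1704, so solutions exist.
Back-substituting, 264·(-83) + 2192·(10) = 8.
So 264·(-83) ≡ 8 (mod 2192); multiply by 213: x ≡ -17679 (mod 274).
Smallest nonnegative: x = -17679 mod 274 = 131.

131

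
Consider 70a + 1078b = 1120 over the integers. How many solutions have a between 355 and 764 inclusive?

5

gcd(1078, 70) = 14  (1078 = 15*70 + 28, 70 = 2*28 + 14, 28 = 2*14).
Back-substituting, 70*(31) + 1078*(-2) = 14.
Scale by 80: particular solution (2480, -160); reduce a mod 77: (16, 0).
General solution: a = 16 + 77t, b = 0 - 5t for integer t.
355 ≤ 16 + 77t ≤ 764 gives t ∈ [5, 9], which is 5 values.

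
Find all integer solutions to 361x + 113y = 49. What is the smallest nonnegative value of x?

69

gcd(361, 113) = 1  (361 = 3*113 + 22, 113 = 5*22 + 3, 22 = 7*3 + 1, 3 = 3*1).
1 divides 49, so solutions exist.
Back-substituting, 361*(36) + 113*(-115) = 1.
Scale by 49/1 = 49: (x₀, y₀) = (1764, -5635).
General solution: x = 1764 + 113t, y = -5635 - 361t for integer t.
x ≥ 0: smallest is 1764 mod 113 = 69 (at t = -15), with y = -220.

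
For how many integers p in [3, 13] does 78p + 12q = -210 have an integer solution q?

gcd(78, 12) = 6  (78 = 6*12 + 6, 12 = 2*6).
Back-substituting, 78*(1) + 12*(-6) = 6.
Scale by -35: particular solution (-35, 210); reduce p mod 2: (1, -24).
General solution: p = 1 + 2t, q = -24 - 13t for integer t.
3 ≤ 1 + 2t ≤ 13 gives t ∈ [1, 6], which is 6 values.

6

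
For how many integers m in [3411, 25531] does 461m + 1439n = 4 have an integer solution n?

gcd(1439, 461):
  1439 = 3×461 + 56
  461 = 8×56 + 13
  56 = 4×13 + 4
  13 = 3×4 + 1
  4 = 4×1
so gcd(1439, 461) = 1.
Back-substitute for Bézout coefficients:
  1 = 13 - 3×4
  ... = 461×(334) + 1439×(-107)
Scale by 4: particular solution (1336, -428); reduce m mod 1439: (1336, -428).
General solution: m = 1336 + 1439t, n = -428 - 461t for integer t.
3411 ≤ 1336 + 1439t ≤ 25531 gives t ∈ [2, 16], which is 15 values.

15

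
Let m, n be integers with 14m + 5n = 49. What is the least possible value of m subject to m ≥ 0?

gcd(14, 5) = 1.
1 divides 49, so solutions exist.
By Bézout, 14*(-1) + 5*(3) = 1.
Scale by 49/1 = 49: (m₀, n₀) = (-49, 147).
General solution: m = -49 + 5t, n = 147 - 14t for integer t.
m ≥ 0: smallest is -49 mod 5 = 1 (at t = 10), with n = 7.

1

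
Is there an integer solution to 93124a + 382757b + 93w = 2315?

no

gcd(382757, 93124):
  382757 = 4×93124 + 10261
  93124 = 9×10261 + 775
  10261 = 13×775 + 186
  775 = 4×186 + 31
  186 = 6×31
so gcd(382757, 93124) = 31.
gcd(31, 93) = 31.
31 does not divide 2315 (remainder 21), so no integer solutions.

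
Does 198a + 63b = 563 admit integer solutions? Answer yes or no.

gcd(198, 63) = 9  (198 = 3·63 + 9, 63 = 7·9).
9 does not divide 563 (remainder 5), so no integer solutions.

no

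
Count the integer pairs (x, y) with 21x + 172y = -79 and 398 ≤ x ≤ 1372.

5

gcd(172, 21):
  172 = 8·21 + 4
  21 = 5·4 + 1
  4 = 4·1
so gcd(172, 21) = 1.
Back-substitute for Bézout coefficients:
  1 = 21 - 5·4
  ... = 21·(41) + 172·(-5)
Scale by -79: particular solution (-3239, 395); reduce x mod 172: (29, -4).
General solution: x = 29 + 172t, y = -4 - 21t for integer t.
398 ≤ 29 + 172t ≤ 1372 gives t ∈ [3, 7], which is 5 values.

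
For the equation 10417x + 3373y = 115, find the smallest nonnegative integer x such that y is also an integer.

gcd(10417, 3373):
  10417 = 3*3373 + 298
  3373 = 11*298 + 95
  298 = 3*95 + 13
  95 = 7*13 + 4
  13 = 3*4 + 1
  4 = 4*1
so gcd(10417, 3373) = 1.
1 divides 115, so solutions exist.
Back-substitute for Bézout coefficients:
  1 = 13 - 3*4
  ... = 10417*(781) + 3373*(-2412)
Scale by 115/1 = 115: (x₀, y₀) = (89815, -277380).
General solution: x = 89815 + 3373t, y = -277380 - 10417t for integer t.
x ≥ 0: smallest is 89815 mod 3373 = 2117 (at t = -26), with y = -6538.

2117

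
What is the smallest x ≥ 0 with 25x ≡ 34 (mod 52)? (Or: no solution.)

18

gcd(52, 25) = 1  (52 = 2×25 + 2, 25 = 12×2 + 1, 2 = 2×1).
1 divides 34, so solutions exist.
Back-substituting, 25×(25) + 52×(-12) = 1.
So 25×(25) ≡ 1 (mod 52); multiply by 34: x ≡ 850 (mod 52).
Smallest nonnegative: x = 850 mod 52 = 18.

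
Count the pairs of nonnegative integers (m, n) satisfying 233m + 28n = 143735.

gcd(233, 28) = 1  (233 = 8·28 + 9, 28 = 3·9 + 1, 9 = 9·1).
Back-substituting, 233·(-3) + 28·(25) = 1.
Scale by 143735: one solution is (-431205, 3593375). Reduce m mod 28: (23, 4942).
General: m = 23 + 28t, n = 4942 - 233t.
m ≥ 0 ⇒ t ≥ 0; n ≥ 0 ⇒ t ≤ 21. So t ∈ [0, 21]: 22 solutions.

22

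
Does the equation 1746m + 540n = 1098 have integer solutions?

yes

gcd(1746, 540) = 18  (1746 = 3·540 + 126, 540 = 4·126 + 36, 126 = 3·36 + 18, 36 = 2·18).
18 divides 1098, so integer solutions exist.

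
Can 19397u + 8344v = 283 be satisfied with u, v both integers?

gcd(19397, 8344) = 7  (19397 = 2·8344 + 2709, 8344 = 3·2709 + 217, 2709 = 12·217 + 105, 217 = 2·105 + 7, 105 = 15·7).
7 does not divide 283 (remainder 3), so no integer solutions.

no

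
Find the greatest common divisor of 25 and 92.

gcd(92, 25):
  92 = 3·25 + 17
  25 = 1·17 + 8
  17 = 2·8 + 1
  8 = 8·1
so gcd(92, 25) = 1.

1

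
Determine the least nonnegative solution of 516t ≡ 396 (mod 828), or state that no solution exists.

12

gcd(828, 516):
  828 = 1×516 + 312
  516 = 1×312 + 204
  312 = 1×204 + 108
  204 = 1×108 + 96
  108 = 1×96 + 12
  96 = 8×12
so gcd(828, 516) = 12.
12 divides 396, so solutions exist.
Back-substitute for Bézout coefficients:
  12 = 108 - 1×96
  ... = 516×(-8) + 828×(5)
So 516×(-8) ≡ 12 (mod 828); multiply by 33: t ≡ -264 (mod 69).
Smallest nonnegative: t = -264 mod 69 = 12.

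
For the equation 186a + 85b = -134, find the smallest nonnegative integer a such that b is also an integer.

gcd(186, 85):
  186 = 2·85 + 16
  85 = 5·16 + 5
  16 = 3·5 + 1
  5 = 5·1
so gcd(186, 85) = 1.
1 divides -134, so solutions exist.
Back-substitute for Bézout coefficients:
  1 = 16 - 3·5
  ... = 186·(16) + 85·(-35)
Scale by -134/1 = -134: (a₀, b₀) = (-2144, 4690).
General solution: a = -2144 + 85t, b = 4690 - 186t for integer t.
a ≥ 0: smallest is -2144 mod 85 = 66 (at t = 26), with b = -146.

66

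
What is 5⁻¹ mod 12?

5

gcd(12, 5):
  12 = 2*5 + 2
  5 = 2*2 + 1
  2 = 2*1
so gcd(12, 5) = 1.
Back-substitute for Bézout coefficients:
  1 = 5 - 2*2
  ... = 5*(5) + 12*(-2)
So 5*5 ≡ 1 (mod 12), and 5 mod 12 = 5.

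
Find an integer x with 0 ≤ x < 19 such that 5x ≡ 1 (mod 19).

gcd(19, 5) = 1.
By Bézout, 5·(4) + 19·(-1) = 1.
So 5·4 ≡ 1 (mod 19), and 4 mod 19 = 4.

4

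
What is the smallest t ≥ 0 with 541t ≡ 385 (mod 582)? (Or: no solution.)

gcd(582, 541):
  582 = 1·541 + 41
  541 = 13·41 + 8
  41 = 5·8 + 1
  8 = 8·1
so gcd(582, 541) = 1.
1 divides 385, so solutions exist.
Back-substitute for Bézout coefficients:
  1 = 41 - 5·8
  ... = 541·(-71) + 582·(66)
So 541·(-71) ≡ 1 (mod 582); multiply by 385: t ≡ -27335 (mod 582).
Smallest nonnegative: t = -27335 mod 582 = 19.

19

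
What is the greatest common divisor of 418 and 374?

22

gcd(418, 374):
  418 = 1·374 + 44
  374 = 8·44 + 22
  44 = 2·22
so gcd(418, 374) = 22.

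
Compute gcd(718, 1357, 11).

gcd(1357, 718) = 1  (1357 = 1×718 + 639, 718 = 1×639 + 79, 639 = 8×79 + 7, 79 = 11×7 + 2, 7 = 3×2 + 1, 2 = 2×1).
gcd(1, 11) = 1.

1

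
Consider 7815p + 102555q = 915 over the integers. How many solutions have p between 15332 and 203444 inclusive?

28

gcd(102555, 7815):
  102555 = 13·7815 + 960
  7815 = 8·960 + 135
  960 = 7·135 + 15
  135 = 9·15
so gcd(102555, 7815) = 15.
Back-substitute for Bézout coefficients:
  15 = 960 - 7·135
  ... = 7815·(-748) + 102555·(57)
Scale by 61: particular solution (-45628, 3477); reduce p mod 6837: (2231, -170).
General solution: p = 2231 + 6837t, q = -170 - 521t for integer t.
15332 ≤ 2231 + 6837t ≤ 203444 gives t ∈ [2, 29], which is 28 values.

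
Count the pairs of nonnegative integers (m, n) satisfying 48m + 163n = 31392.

gcd(163, 48) = 1  (163 = 3×48 + 19, 48 = 2×19 + 10, 19 = 1×10 + 9, 10 = 1×9 + 1, 9 = 9×1).
Back-substituting, 48×(17) + 163×(-5) = 1.
Scale by 31392: one solution is (533664, -156960). Reduce m mod 163: (2, 192).
General: m = 2 + 163t, n = 192 - 48t.
m ≥ 0 ⇒ t ≥ 0; n ≥ 0 ⇒ t ≤ 4. So t ∈ [0, 4]: 5 solutions.

5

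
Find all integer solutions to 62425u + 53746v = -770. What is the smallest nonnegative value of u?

gcd(62425, 53746) = 11  (62425 = 1*53746 + 8679, 53746 = 6*8679 + 1672, 8679 = 5*1672 + 319, 1672 = 5*319 + 77, 319 = 4*77 + 11, 77 = 7*11).
11 divides -770, so solutions exist.
Back-substituting, 62425*(675) + 53746*(-784) = 11.
Scale by -770/11 = -70: (u₀, v₀) = (-47250, 54880).
General solution: u = -47250 + 4886t, v = 54880 - 5675t for integer t.
u ≥ 0: smallest is -47250 mod 4886 = 1610 (at t = 10), with v = -1870.

1610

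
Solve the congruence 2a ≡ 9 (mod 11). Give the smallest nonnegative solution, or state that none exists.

gcd(11, 2):
  11 = 5·2 + 1
  2 = 2·1
so gcd(11, 2) = 1.
1 divides 9, so solutions exist.
Back-substitute for Bézout coefficients:
  1 = 11 - 5·2
  ... = 2·(-5) + 11·(1)
So 2·(-5) ≡ 1 (mod 11); multiply by 9: a ≡ -45 (mod 11).
Smallest nonnegative: a = -45 mod 11 = 10.

10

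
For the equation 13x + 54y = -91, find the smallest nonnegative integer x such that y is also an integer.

47

gcd(54, 13):
  54 = 4*13 + 2
  13 = 6*2 + 1
  2 = 2*1
so gcd(54, 13) = 1.
1 divides -91, so solutions exist.
Back-substitute for Bézout coefficients:
  1 = 13 - 6*2
  ... = 13*(25) + 54*(-6)
Scale by -91/1 = -91: (x₀, y₀) = (-2275, 546).
General solution: x = -2275 + 54t, y = 546 - 13t for integer t.
x ≥ 0: smallest is -2275 mod 54 = 47 (at t = 43), with y = -13.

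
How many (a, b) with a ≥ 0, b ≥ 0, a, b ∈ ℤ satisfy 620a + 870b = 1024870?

19

gcd(870, 620) = 10.
By Bézout, 620·(-7) + 870·(5) = 10.
One solution: (80, 1121).
General: a = 80 + 87t, b = 1121 - 62t.
a ≥ 0 ⇒ t ≥ 0; b ≥ 0 ⇒ t ≤ 18. So t ∈ [0, 18]: 19 solutions.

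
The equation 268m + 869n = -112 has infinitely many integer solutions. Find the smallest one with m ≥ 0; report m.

gcd(869, 268):
  869 = 3×268 + 65
  268 = 4×65 + 8
  65 = 8×8 + 1
  8 = 8×1
so gcd(869, 268) = 1.
1 divides -112, so solutions exist.
Back-substitute for Bézout coefficients:
  1 = 65 - 8×8
  ... = 268×(-107) + 869×(33)
Scale by -112/1 = -112: (m₀, n₀) = (11984, -3696).
General solution: m = 11984 + 869t, n = -3696 - 268t for integer t.
m ≥ 0: smallest is 11984 mod 869 = 687 (at t = -13), with n = -212.

687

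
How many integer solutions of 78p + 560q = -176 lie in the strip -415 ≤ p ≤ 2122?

gcd(560, 78) = 2  (560 = 7·78 + 14, 78 = 5·14 + 8, 14 = 1·8 + 6, 8 = 1·6 + 2, 6 = 3·2).
Back-substituting, 78·(79) + 560·(-11) = 2.
Scale by -88: particular solution (-6952, 968); reduce p mod 280: (48, -7).
General solution: p = 48 + 280t, q = -7 - 39t for integer t.
-415 ≤ 48 + 280t ≤ 2122 gives t ∈ [-1, 7], which is 9 values.

9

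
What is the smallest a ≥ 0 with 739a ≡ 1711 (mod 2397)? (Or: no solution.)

1423

gcd(2397, 739) = 1.
1 divides 1711, so solutions exist.
By Bézout, 739·(253) + 2397·(-78) = 1.
So 739·(253) ≡ 1 (mod 2397); multiply by 1711: a ≡ 432883 (mod 2397).
Smallest nonnegative: a = 432883 mod 2397 = 1423.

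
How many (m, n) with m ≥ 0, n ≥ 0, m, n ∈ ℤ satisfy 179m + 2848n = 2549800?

5

gcd(2848, 179):
  2848 = 15*179 + 163
  179 = 1*163 + 16
  163 = 10*16 + 3
  16 = 5*3 + 1
  3 = 3*1
so gcd(2848, 179) = 1.
Back-substitute for Bézout coefficients:
  1 = 16 - 5*3
  ... = 179*(891) + 2848*(-56)
Scale by 2549800: one solution is (2271871800, -142788800). Reduce m mod 2848: (2264, 753).
General: m = 2264 + 2848t, n = 753 - 179t.
m ≥ 0 ⇒ t ≥ 0; n ≥ 0 ⇒ t ≤ 4. So t ∈ [0, 4]: 5 solutions.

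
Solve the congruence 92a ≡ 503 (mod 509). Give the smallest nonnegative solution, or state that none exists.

11

gcd(509, 92) = 1.
1 divides 503, so solutions exist.
By Bézout, 92*(83) + 509*(-15) = 1.
So 92*(83) ≡ 1 (mod 509); multiply by 503: a ≡ 41749 (mod 509).
Smallest nonnegative: a = 41749 mod 509 = 11.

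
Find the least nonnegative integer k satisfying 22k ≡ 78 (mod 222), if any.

gcd(222, 22):
  222 = 10·22 + 2
  22 = 11·2
so gcd(222, 22) = 2.
2 divides 78, so solutions exist.
Back-substitute for Bézout coefficients:
  2 = 222 - 10·22
  ... = 22·(-10) + 222·(1)
So 22·(-10) ≡ 2 (mod 222); multiply by 39: k ≡ -390 (mod 111).
Smallest nonnegative: k = -390 mod 111 = 54.

54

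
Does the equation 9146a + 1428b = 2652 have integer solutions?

gcd(9146, 1428) = 34  (9146 = 6·1428 + 578, 1428 = 2·578 + 272, 578 = 2·272 + 34, 272 = 8·34).
34 divides 2652, so integer solutions exist.

yes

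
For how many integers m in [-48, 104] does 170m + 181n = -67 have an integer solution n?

gcd(181, 170) = 1.
By Bézout, 170×(-33) + 181×(31) = 1.
Particular solution: (39, -37).
General solution: m = 39 + 181t, n = -37 - 170t for integer t.
-48 ≤ 39 + 181t ≤ 104 gives t ∈ [0, 0], which is 1 value.

1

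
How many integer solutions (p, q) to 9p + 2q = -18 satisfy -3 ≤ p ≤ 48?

26

gcd(9, 2) = 1.
By Bézout, 9×(1) + 2×(-4) = 1.
Particular solution: (0, -9).
General solution: p = 0 + 2t, q = -9 - 9t for integer t.
-3 ≤ 0 + 2t ≤ 48 gives t ∈ [-1, 24], which is 26 values.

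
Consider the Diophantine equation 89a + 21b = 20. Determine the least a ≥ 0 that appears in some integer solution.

gcd(89, 21) = 1  (89 = 4×21 + 5, 21 = 4×5 + 1, 5 = 5×1).
1 divides 20, so solutions exist.
Back-substituting, 89×(-4) + 21×(17) = 1.
Scale by 20/1 = 20: (a₀, b₀) = (-80, 340).
General solution: a = -80 + 21t, b = 340 - 89t for integer t.
a ≥ 0: smallest is -80 mod 21 = 4 (at t = 4), with b = -16.

4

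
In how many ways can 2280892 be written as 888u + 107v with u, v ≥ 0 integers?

24

gcd(888, 107) = 1.
By Bézout, 888·(-10) + 107·(83) = 1.
One solution: (56, 20852).
General: u = 56 + 107t, v = 20852 - 888t.
u ≥ 0 ⇒ t ≥ 0; v ≥ 0 ⇒ t ≤ 23. So t ∈ [0, 23]: 24 solutions.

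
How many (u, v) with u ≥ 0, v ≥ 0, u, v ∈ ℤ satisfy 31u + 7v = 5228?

gcd(31, 7):
  31 = 4×7 + 3
  7 = 2×3 + 1
  3 = 3×1
so gcd(31, 7) = 1.
Back-substitute for Bézout coefficients:
  1 = 7 - 2×3
  ... = 31×(-2) + 7×(9)
Scale by 5228: one solution is (-10456, 47052). Reduce u mod 7: (2, 738).
General: u = 2 + 7t, v = 738 - 31t.
u ≥ 0 ⇒ t ≥ 0; v ≥ 0 ⇒ t ≤ 23. So t ∈ [0, 23]: 24 solutions.

24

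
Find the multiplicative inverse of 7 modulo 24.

7

gcd(24, 7):
  24 = 3×7 + 3
  7 = 2×3 + 1
  3 = 3×1
so gcd(24, 7) = 1.
Back-substitute for Bézout coefficients:
  1 = 7 - 2×3
  ... = 7×(7) + 24×(-2)
So 7×7 ≡ 1 (mod 24), and 7 mod 24 = 7.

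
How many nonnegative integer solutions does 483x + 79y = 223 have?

0

gcd(483, 79) = 1.
By Bézout, 483·(-35) + 79·(214) = 1.
One solution: (16, -95).
General: x = 16 + 79t, y = -95 - 483t.
x ≥ 0 ⇒ t ≥ 0; y ≥ 0 ⇒ t ≤ -1. So t ∈ [0, -1]: 0 solutions.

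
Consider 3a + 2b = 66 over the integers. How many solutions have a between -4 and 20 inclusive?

gcd(3, 2) = 1.
By Bézout, 3·(1) + 2·(-1) = 1.
Particular solution: (0, 33).
General solution: a = 0 + 2t, b = 33 - 3t for integer t.
-4 ≤ 0 + 2t ≤ 20 gives t ∈ [-2, 10], which is 13 values.

13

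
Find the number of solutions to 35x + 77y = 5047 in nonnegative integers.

13

gcd(77, 35):
  77 = 2×35 + 7
  35 = 5×7
so gcd(77, 35) = 7.
Back-substitute for Bézout coefficients:
  7 = 77 - 2×35
  ... = 35×(-2) + 77×(1)
Scale by 721: one solution is (-1442, 721). Reduce x mod 11: (10, 61).
General: x = 10 + 11t, y = 61 - 5t.
x ≥ 0 ⇒ t ≥ 0; y ≥ 0 ⇒ t ≤ 12. So t ∈ [0, 12]: 13 solutions.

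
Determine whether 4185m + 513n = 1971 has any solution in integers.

gcd(4185, 513) = 27  (4185 = 8*513 + 81, 513 = 6*81 + 27, 81 = 3*27).
27 divides 1971, so integer solutions exist.

yes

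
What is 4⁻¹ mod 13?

10

gcd(13, 4) = 1  (13 = 3×4 + 1, 4 = 4×1).
Back-substituting, 4×(-3) + 13×(1) = 1.
So 4×-3 ≡ 1 (mod 13), and -3 mod 13 = 10.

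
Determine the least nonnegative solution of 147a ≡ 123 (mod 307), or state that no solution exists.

gcd(307, 147):
  307 = 2*147 + 13
  147 = 11*13 + 4
  13 = 3*4 + 1
  4 = 4*1
so gcd(307, 147) = 1.
1 divides 123, so solutions exist.
Back-substitute for Bézout coefficients:
  1 = 13 - 3*4
  ... = 147*(-71) + 307*(34)
So 147*(-71) ≡ 1 (mod 307); multiply by 123: a ≡ -8733 (mod 307).
Smallest nonnegative: a = -8733 mod 307 = 170.

170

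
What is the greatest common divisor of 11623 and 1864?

gcd(11623, 1864):
  11623 = 6*1864 + 439
  1864 = 4*439 + 108
  439 = 4*108 + 7
  108 = 15*7 + 3
  7 = 2*3 + 1
  3 = 3*1
so gcd(11623, 1864) = 1.

1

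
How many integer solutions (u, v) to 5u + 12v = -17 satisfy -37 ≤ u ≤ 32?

6

gcd(12, 5):
  12 = 2×5 + 2
  5 = 2×2 + 1
  2 = 2×1
so gcd(12, 5) = 1.
Back-substitute for Bézout coefficients:
  1 = 5 - 2×2
  ... = 5×(5) + 12×(-2)
Scale by -17: particular solution (-85, 34); reduce u mod 12: (11, -6).
General solution: u = 11 + 12t, v = -6 - 5t for integer t.
-37 ≤ 11 + 12t ≤ 32 gives t ∈ [-4, 1], which is 6 values.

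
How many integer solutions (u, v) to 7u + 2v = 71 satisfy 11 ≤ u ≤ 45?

18

gcd(7, 2) = 1.
By Bézout, 7·(1) + 2·(-3) = 1.
Particular solution: (1, 32).
General solution: u = 1 + 2t, v = 32 - 7t for integer t.
11 ≤ 1 + 2t ≤ 45 gives t ∈ [5, 22], which is 18 values.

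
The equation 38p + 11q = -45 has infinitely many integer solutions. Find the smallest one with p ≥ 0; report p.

2

gcd(38, 11) = 1.
1 divides -45, so solutions exist.
By Bézout, 38·(-2) + 11·(7) = 1.
Scale by -45/1 = -45: (p₀, q₀) = (90, -315).
General solution: p = 90 + 11t, q = -315 - 38t for integer t.
p ≥ 0: smallest is 90 mod 11 = 2 (at t = -8), with q = -11.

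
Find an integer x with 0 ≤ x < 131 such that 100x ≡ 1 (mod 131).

gcd(131, 100):
  131 = 1×100 + 31
  100 = 3×31 + 7
  31 = 4×7 + 3
  7 = 2×3 + 1
  3 = 3×1
so gcd(131, 100) = 1.
Back-substitute for Bézout coefficients:
  1 = 7 - 2×3
  ... = 100×(38) + 131×(-29)
So 100×38 ≡ 1 (mod 131), and 38 mod 131 = 38.

38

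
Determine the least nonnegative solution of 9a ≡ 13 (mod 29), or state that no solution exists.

gcd(29, 9):
  29 = 3×9 + 2
  9 = 4×2 + 1
  2 = 2×1
so gcd(29, 9) = 1.
1 divides 13, so solutions exist.
Back-substitute for Bézout coefficients:
  1 = 9 - 4×2
  ... = 9×(13) + 29×(-4)
So 9×(13) ≡ 1 (mod 29); multiply by 13: a ≡ 169 (mod 29).
Smallest nonnegative: a = 169 mod 29 = 24.

24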